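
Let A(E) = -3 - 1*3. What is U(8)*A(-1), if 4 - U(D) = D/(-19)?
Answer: -504/19 ≈ -26.526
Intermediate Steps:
A(E) = -6 (A(E) = -3 - 3 = -6)
U(D) = 4 + D/19 (U(D) = 4 - D/(-19) = 4 - D*(-1)/19 = 4 - (-1)*D/19 = 4 + D/19)
U(8)*A(-1) = (4 + (1/19)*8)*(-6) = (4 + 8/19)*(-6) = (84/19)*(-6) = -504/19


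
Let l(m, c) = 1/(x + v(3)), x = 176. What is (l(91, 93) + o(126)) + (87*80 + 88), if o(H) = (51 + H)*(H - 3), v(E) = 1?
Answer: 5100964/177 ≈ 28819.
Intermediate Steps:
o(H) = (-3 + H)*(51 + H) (o(H) = (51 + H)*(-3 + H) = (-3 + H)*(51 + H))
l(m, c) = 1/177 (l(m, c) = 1/(176 + 1) = 1/177)
(l(91, 93) + o(126)) + (87*80 + 88) = (1/177 + (-153 + 126**2 + 48*126)) + (87*80 + 88) = (1/177 + (-153 + 15876 + 6048)) + (6960 + 88) = (1/177 + 21771) + 7048 = 3853468/177 + 7048 = 5100964/177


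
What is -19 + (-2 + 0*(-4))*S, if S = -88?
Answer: 157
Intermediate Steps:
-19 + (-2 + 0*(-4))*S = -19 + (-2 + 0*(-4))*(-88) = -19 + (-2 + 0)*(-88) = -19 - 2*(-88) = -19 + 176 = 157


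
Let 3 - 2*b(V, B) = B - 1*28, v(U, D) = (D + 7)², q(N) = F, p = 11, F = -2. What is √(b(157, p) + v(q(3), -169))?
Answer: √26254 ≈ 162.03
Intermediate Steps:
q(N) = -2
v(U, D) = (7 + D)²
b(V, B) = 31/2 - B/2 (b(V, B) = 3/2 - (B - 1*28)/2 = 3/2 - (B - 28)/2 = 3/2 - (-28 + B)/2 = 3/2 + (14 - B/2) = 31/2 - B/2)
√(b(157, p) + v(q(3), -169)) = √((31/2 - ½*11) + (7 - 169)²) = √((31/2 - 11/2) + (-162)²) = √(10 + 26244) = √26254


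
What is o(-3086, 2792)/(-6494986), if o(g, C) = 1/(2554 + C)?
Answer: -1/34722195156 ≈ -2.8800e-11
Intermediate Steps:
o(-3086, 2792)/(-6494986) = 1/((2554 + 2792)*(-6494986)) = -1/6494986/5346 = (1/5346)*(-1/6494986) = -1/34722195156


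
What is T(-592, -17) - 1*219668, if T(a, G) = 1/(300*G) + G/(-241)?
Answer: -269993852341/1229100 ≈ -2.1967e+5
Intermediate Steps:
T(a, G) = -G/241 + 1/(300*G) (T(a, G) = 1/(300*G) + G*(-1/241) = 1/(300*G) - G/241 = -G/241 + 1/(300*G))
T(-592, -17) - 1*219668 = (-1/241*(-17) + (1/300)/(-17)) - 1*219668 = (17/241 + (1/300)*(-1/17)) - 219668 = (17/241 - 1/5100) - 219668 = 86459/1229100 - 219668 = -269993852341/1229100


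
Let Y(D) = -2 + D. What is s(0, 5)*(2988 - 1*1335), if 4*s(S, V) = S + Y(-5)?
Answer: -11571/4 ≈ -2892.8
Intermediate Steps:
s(S, V) = -7/4 + S/4 (s(S, V) = (S + (-2 - 5))/4 = (S - 7)/4 = (-7 + S)/4 = -7/4 + S/4)
s(0, 5)*(2988 - 1*1335) = (-7/4 + (¼)*0)*(2988 - 1*1335) = (-7/4 + 0)*(2988 - 1335) = -7/4*1653 = -11571/4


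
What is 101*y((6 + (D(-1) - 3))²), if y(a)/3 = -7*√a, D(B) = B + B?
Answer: -2121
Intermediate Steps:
D(B) = 2*B
y(a) = -21*√a (y(a) = 3*(-7*√a) = -21*√a)
101*y((6 + (D(-1) - 3))²) = 101*(-21*√((6 + (2*(-1) - 3))²)) = 101*(-21*√((6 + (-2 - 3))²)) = 101*(-21*√((6 - 5)²)) = 101*(-21*√(1²)) = 101*(-21*√1) = 101*(-21*1) = 101*(-21) = -2121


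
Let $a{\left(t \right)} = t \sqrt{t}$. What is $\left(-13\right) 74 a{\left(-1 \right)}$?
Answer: $962 i \approx 962.0 i$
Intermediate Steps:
$a{\left(t \right)} = t^{\frac{3}{2}}$
$\left(-13\right) 74 a{\left(-1 \right)} = \left(-13\right) 74 \left(-1\right)^{\frac{3}{2}} = - 962 \left(- i\right) = 962 i$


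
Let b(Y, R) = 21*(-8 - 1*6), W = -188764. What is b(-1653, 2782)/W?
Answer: 147/94382 ≈ 0.0015575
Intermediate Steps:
b(Y, R) = -294 (b(Y, R) = 21*(-8 - 6) = 21*(-14) = -294)
b(-1653, 2782)/W = -294/(-188764) = -294*(-1/188764) = 147/94382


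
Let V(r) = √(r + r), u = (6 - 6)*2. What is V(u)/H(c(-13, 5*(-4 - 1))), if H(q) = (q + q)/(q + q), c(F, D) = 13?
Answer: 0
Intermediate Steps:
u = 0 (u = 0*2 = 0)
H(q) = 1 (H(q) = (2*q)/((2*q)) = (2*q)*(1/(2*q)) = 1)
V(r) = √2*√r (V(r) = √(2*r) = √2*√r)
V(u)/H(c(-13, 5*(-4 - 1))) = (√2*√0)/1 = (√2*0)*1 = 0*1 = 0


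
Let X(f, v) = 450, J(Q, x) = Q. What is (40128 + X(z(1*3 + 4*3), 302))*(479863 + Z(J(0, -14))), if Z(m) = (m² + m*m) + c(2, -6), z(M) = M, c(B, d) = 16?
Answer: 19472530062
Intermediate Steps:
Z(m) = 16 + 2*m² (Z(m) = (m² + m*m) + 16 = (m² + m²) + 16 = 2*m² + 16 = 16 + 2*m²)
(40128 + X(z(1*3 + 4*3), 302))*(479863 + Z(J(0, -14))) = (40128 + 450)*(479863 + (16 + 2*0²)) = 40578*(479863 + (16 + 2*0)) = 40578*(479863 + (16 + 0)) = 40578*(479863 + 16) = 40578*479879 = 19472530062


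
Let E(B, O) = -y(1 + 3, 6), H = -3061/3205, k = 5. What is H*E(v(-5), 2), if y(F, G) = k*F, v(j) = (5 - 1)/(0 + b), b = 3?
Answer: 12244/641 ≈ 19.101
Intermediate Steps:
v(j) = 4/3 (v(j) = (5 - 1)/(0 + 3) = 4/3)
y(F, G) = 5*F
H = -3061/3205 (H = -3061*1/3205 = -3061/3205 ≈ -0.95507)
E(B, O) = -20 (E(B, O) = -5*(1 + 3) = -5*4 = -1*20 = -20)
H*E(v(-5), 2) = -3061/3205*(-20) = 12244/641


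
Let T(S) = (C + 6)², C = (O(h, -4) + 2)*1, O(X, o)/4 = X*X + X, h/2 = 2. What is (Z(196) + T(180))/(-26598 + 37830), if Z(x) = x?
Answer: 1985/2808 ≈ 0.70691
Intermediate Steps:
h = 4 (h = 2*2 = 4)
O(X, o) = 4*X + 4*X² (O(X, o) = 4*(X*X + X) = 4*(X² + X) = 4*(X + X²) = 4*X + 4*X²)
C = 82 (C = (4*4*(1 + 4) + 2)*1 = (4*4*5 + 2)*1 = (80 + 2)*1 = 82*1 = 82)
T(S) = 7744 (T(S) = (82 + 6)² = 88² = 7744)
(Z(196) + T(180))/(-26598 + 37830) = (196 + 7744)/(-26598 + 37830) = 7940/11232 = 7940*(1/11232) = 1985/2808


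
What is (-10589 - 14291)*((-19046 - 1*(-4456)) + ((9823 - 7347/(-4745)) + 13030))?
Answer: -195135243232/949 ≈ -2.0562e+8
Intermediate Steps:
(-10589 - 14291)*((-19046 - 1*(-4456)) + ((9823 - 7347/(-4745)) + 13030)) = -24880*((-19046 + 4456) + ((9823 - 7347*(-1/4745)) + 13030)) = -24880*(-14590 + ((9823 + 7347/4745) + 13030)) = -24880*(-14590 + (46617482/4745 + 13030)) = -24880*(-14590 + 108444832/4745) = -24880*39215282/4745 = -195135243232/949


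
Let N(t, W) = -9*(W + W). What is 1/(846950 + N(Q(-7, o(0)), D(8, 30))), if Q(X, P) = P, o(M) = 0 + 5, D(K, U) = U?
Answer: 1/846410 ≈ 1.1815e-6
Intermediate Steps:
o(M) = 5
N(t, W) = -18*W
1/(846950 + N(Q(-7, o(0)), D(8, 30))) = 1/(846950 - 18*30) = 1/(846950 - 540) = 1/846410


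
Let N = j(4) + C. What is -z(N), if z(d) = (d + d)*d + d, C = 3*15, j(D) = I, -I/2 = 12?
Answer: -903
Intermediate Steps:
I = -24 (I = -2*12 = -24)
j(D) = -24
C = 45
N = 21 (N = -24 + 45 = 21)
z(d) = d + 2*d² (z(d) = (2*d)*d + d = 2*d² + d = d + 2*d²)
-z(N) = -21*(1 + 2*21) = -21*(1 + 42) = -21*43 = -1*903 = -903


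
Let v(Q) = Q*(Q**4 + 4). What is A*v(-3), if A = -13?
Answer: 3315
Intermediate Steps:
v(Q) = Q*(4 + Q**4)
A*v(-3) = -(-39)*(4 + (-3)**4) = -(-39)*(4 + 81) = -(-39)*85 = -13*(-255) = 3315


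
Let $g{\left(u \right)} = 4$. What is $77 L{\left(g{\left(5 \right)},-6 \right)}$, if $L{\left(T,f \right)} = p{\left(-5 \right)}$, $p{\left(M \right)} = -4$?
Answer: $-308$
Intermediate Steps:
$L{\left(T,f \right)} = -4$
$77 L{\left(g{\left(5 \right)},-6 \right)} = 77 \left(-4\right) = -308$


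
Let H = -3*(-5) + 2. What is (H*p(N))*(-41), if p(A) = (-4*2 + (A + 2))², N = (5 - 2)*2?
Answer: 0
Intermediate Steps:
H = 17 (H = 15 + 2 = 17)
N = 6 (N = 3*2 = 6)
p(A) = (-6 + A)² (p(A) = (-8 + (2 + A))² = (-6 + A)²)
(H*p(N))*(-41) = (17*(-6 + 6)²)*(-41) = (17*0²)*(-41) = (17*0)*(-41) = 0*(-41) = 0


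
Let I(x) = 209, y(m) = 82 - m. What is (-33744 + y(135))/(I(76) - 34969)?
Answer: 33797/34760 ≈ 0.97230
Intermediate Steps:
(-33744 + y(135))/(I(76) - 34969) = (-33744 + (82 - 1*135))/(209 - 34969) = (-33744 + (82 - 135))/(-34760) = (-33744 - 53)*(-1/34760) = -33797*(-1/34760) = 33797/34760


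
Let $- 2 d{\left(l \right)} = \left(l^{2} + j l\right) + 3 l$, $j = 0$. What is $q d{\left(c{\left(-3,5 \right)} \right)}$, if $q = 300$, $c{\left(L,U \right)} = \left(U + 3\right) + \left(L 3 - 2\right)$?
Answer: $0$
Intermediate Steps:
$c{\left(L,U \right)} = 1 + U + 3 L$ ($c{\left(L,U \right)} = \left(3 + U\right) + \left(3 L - 2\right) = \left(3 + U\right) + \left(-2 + 3 L\right) = 1 + U + 3 L$)
$d{\left(l \right)} = - \frac{3 l}{2} - \frac{l^{2}}{2}$ ($d{\left(l \right)} = - \frac{\left(l^{2} + 0 l\right) + 3 l}{2} = - \frac{\left(l^{2} + 0\right) + 3 l}{2} = - \frac{l^{2} + 3 l}{2} = - \frac{3 l}{2} - \frac{l^{2}}{2}$)
$q d{\left(c{\left(-3,5 \right)} \right)} = 300 \left(- \frac{\left(1 + 5 + 3 \left(-3\right)\right) \left(3 + \left(1 + 5 + 3 \left(-3\right)\right)\right)}{2}\right) = 300 \left(- \frac{\left(1 + 5 - 9\right) \left(3 + \left(1 + 5 - 9\right)\right)}{2}\right) = 300 \left(\left(- \frac{1}{2}\right) \left(-3\right) \left(3 - 3\right)\right) = 300 \left(\left(- \frac{1}{2}\right) \left(-3\right) 0\right) = 300 \cdot 0 = 0$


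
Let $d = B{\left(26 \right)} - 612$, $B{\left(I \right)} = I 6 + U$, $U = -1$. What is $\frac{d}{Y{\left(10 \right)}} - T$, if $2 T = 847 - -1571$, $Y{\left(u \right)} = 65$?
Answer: $- \frac{79042}{65} \approx -1216.0$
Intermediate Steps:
$B{\left(I \right)} = -1 + 6 I$ ($B{\left(I \right)} = I 6 - 1 = 6 I - 1 = -1 + 6 I$)
$d = -457$ ($d = \left(-1 + 6 \cdot 26\right) - 612 = \left(-1 + 156\right) - 612 = 155 - 612 = -457$)
$T = 1209$ ($T = \frac{847 - -1571}{2} = \frac{847 + 1571}{2} = \frac{1}{2} \cdot 2418 = 1209$)
$\frac{d}{Y{\left(10 \right)}} - T = - \frac{457}{65} - 1209 = - \frac{79042}{65}$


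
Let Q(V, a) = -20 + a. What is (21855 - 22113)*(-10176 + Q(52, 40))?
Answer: 2620248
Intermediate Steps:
(21855 - 22113)*(-10176 + Q(52, 40)) = (21855 - 22113)*(-10176 + (-20 + 40)) = -258*(-10176 + 20) = -258*(-10156) = 2620248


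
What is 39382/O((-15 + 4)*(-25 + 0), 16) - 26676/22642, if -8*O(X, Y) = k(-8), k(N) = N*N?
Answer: -222975163/45284 ≈ -4923.9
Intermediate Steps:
k(N) = N²
O(X, Y) = -8 (O(X, Y) = -⅛*(-8)² = -⅛*64 = -8)
39382/O((-15 + 4)*(-25 + 0), 16) - 26676/22642 = 39382/(-8) - 26676/22642 = 39382*(-⅛) - 26676*1/22642 = -19691/4 - 13338/11321 = -222975163/45284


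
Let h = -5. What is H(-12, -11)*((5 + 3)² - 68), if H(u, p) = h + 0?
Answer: 20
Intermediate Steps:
H(u, p) = -5 (H(u, p) = -5 + 0 = -5)
H(-12, -11)*((5 + 3)² - 68) = -5*((5 + 3)² - 68) = -5*(8² - 68) = -5*(64 - 68) = -5*(-4) = 20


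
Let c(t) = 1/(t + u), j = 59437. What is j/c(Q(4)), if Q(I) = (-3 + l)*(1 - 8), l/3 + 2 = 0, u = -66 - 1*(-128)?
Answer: 7429625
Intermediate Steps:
u = 62 (u = -66 + 128 = 62)
l = -6 (l = -6 + 3*0 = -6 + 0 = -6)
Q(I) = 63 (Q(I) = (-3 - 6)*(1 - 8) = -9*(-7) = 63)
c(t) = 1/(62 + t) (c(t) = 1/(t + 62) = 1/(62 + t))
j/c(Q(4)) = 59437/(1/(62 + 63)) = 59437/(1/125) = 59437*125 = 7429625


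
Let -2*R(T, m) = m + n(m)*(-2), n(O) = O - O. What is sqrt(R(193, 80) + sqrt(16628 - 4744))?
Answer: sqrt(-40 + 2*sqrt(2971)) ≈ 8.3074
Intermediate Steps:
n(O) = 0
R(T, m) = -m/2 (R(T, m) = -(m + 0*(-2))/2 = -(m + 0)/2 = -m/2)
sqrt(R(193, 80) + sqrt(16628 - 4744)) = sqrt(-1/2*80 + sqrt(16628 - 4744)) = sqrt(-40 + sqrt(11884)) = sqrt(-40 + 2*sqrt(2971))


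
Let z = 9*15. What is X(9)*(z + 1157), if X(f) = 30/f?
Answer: 12920/3 ≈ 4306.7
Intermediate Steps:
z = 135
X(9)*(z + 1157) = (30/9)*(135 + 1157) = (30*(1/9))*1292 = (10/3)*1292 = 12920/3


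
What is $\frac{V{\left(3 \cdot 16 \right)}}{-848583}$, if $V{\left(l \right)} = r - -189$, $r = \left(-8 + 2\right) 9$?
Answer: $- \frac{5}{31429} \approx -0.00015909$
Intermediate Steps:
$r = -54$ ($r = \left(-6\right) 9 = -54$)
$V{\left(l \right)} = 135$ ($V{\left(l \right)} = -54 - -189 = -54 + 189 = 135$)
$\frac{V{\left(3 \cdot 16 \right)}}{-848583} = \frac{135}{-848583} = 135 \left(- \frac{1}{848583}\right) = - \frac{5}{31429}$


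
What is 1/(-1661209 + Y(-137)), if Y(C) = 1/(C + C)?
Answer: -274/455171267 ≈ -6.0197e-7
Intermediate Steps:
Y(C) = 1/(2*C)
1/(-1661209 + Y(-137)) = 1/(-1661209 + (½)/(-137)) = 1/(-1661209 + (½)*(-1/137)) = 1/(-1661209 - 1/274) = 1/(-455171267/274) = -274/455171267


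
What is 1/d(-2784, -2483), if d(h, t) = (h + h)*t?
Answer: 1/13825344 ≈ 7.2331e-8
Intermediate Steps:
d(h, t) = 2*h*t (d(h, t) = (2*h)*t = 2*h*t)
1/d(-2784, -2483) = 1/(2*(-2784)*(-2483)) = 1/13825344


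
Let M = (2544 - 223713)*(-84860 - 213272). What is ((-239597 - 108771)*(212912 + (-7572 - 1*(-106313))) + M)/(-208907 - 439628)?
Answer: 42632375996/648535 ≈ 65736.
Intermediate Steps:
M = 65937556308 (M = -221169*(-298132) = 65937556308)
((-239597 - 108771)*(212912 + (-7572 - 1*(-106313))) + M)/(-208907 - 439628) = ((-239597 - 108771)*(212912 + (-7572 - 1*(-106313))) + 65937556308)/(-208907 - 439628) = (-348368*(212912 + (-7572 + 106313)) + 65937556308)/(-648535) = (-348368*(212912 + 98741) + 65937556308)*(-1/648535) = (-348368*311653 + 65937556308)*(-1/648535) = (-108569932304 + 65937556308)*(-1/648535) = -42632375996*(-1/648535) = 42632375996/648535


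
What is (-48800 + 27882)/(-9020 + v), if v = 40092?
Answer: -10459/15536 ≈ -0.67321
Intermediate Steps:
(-48800 + 27882)/(-9020 + v) = (-48800 + 27882)/(-9020 + 40092) = -20918/31072 = -20918*1/31072 = -10459/15536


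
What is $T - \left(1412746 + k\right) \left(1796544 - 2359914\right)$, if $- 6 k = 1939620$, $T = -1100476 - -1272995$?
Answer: $613778266639$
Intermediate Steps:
$T = 172519$ ($T = -1100476 + 1272995 = 172519$)
$k = -323270$ ($k = \left(- \frac{1}{6}\right) 1939620 = -323270$)
$T - \left(1412746 + k\right) \left(1796544 - 2359914\right) = 172519 - \left(1412746 - 323270\right) \left(1796544 - 2359914\right) = 172519 - 1089476 \left(-563370\right) = 172519 - -613778094120 = 172519 + 613778094120 = 613778266639$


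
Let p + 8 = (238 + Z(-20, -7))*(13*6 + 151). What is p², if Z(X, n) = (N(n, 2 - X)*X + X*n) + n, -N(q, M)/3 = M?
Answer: 149947847361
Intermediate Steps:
N(q, M) = -3*M
Z(X, n) = n + X*n + X*(-6 + 3*X) (Z(X, n) = ((-3*(2 - X))*X + X*n) + n = ((-6 + 3*X)*X + X*n) + n = (X*(-6 + 3*X) + X*n) + n = (X*n + X*(-6 + 3*X)) + n = n + X*n + X*(-6 + 3*X))
p = 387231 (p = -8 + (238 + (-7 - 20*(-7) + 3*(-20)*(-2 - 20)))*(13*6 + 151) = -8 + (238 + (-7 + 140 + 3*(-20)*(-22)))*(78 + 151) = -8 + (238 + (-7 + 140 + 1320))*229 = -8 + (238 + 1453)*229 = -8 + 1691*229 = -8 + 387239 = 387231)
p² = 387231² = 149947847361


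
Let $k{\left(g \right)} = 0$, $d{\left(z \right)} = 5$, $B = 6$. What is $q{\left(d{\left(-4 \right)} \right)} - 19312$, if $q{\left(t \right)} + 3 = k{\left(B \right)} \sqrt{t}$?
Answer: $-19315$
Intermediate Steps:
$q{\left(t \right)} = -3$ ($q{\left(t \right)} = -3 + 0 \sqrt{t} = -3 + 0 = -3$)
$q{\left(d{\left(-4 \right)} \right)} - 19312 = -3 - 19312 = -19315$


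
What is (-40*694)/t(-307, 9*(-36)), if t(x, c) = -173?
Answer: 27760/173 ≈ 160.46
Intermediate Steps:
(-40*694)/t(-307, 9*(-36)) = -40*694/(-173) = -27760*(-1/173) = 27760/173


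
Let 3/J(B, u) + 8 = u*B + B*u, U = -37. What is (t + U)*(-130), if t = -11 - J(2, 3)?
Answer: 12675/2 ≈ 6337.5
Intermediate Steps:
J(B, u) = 3/(-8 + 2*B*u) (J(B, u) = 3/(-8 + (u*B + B*u)) = 3/(-8 + (B*u + B*u)) = 3/(-8 + 2*B*u))
t = -47/4 (t = -11 - 3/(2*(-4 + 2*3)) = -11 - 3/(2*(-4 + 6)) = -11 - 3/(2*2) = -11 - 1*¾ = -11 - ¾ = -47/4 ≈ -11.750)
(t + U)*(-130) = (-47/4 - 37)*(-130) = -195/4*(-130) = 12675/2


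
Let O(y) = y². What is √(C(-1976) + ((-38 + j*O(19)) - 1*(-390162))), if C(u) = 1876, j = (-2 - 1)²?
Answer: √395249 ≈ 628.69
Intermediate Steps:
j = 9 (j = (-3)² = 9)
√(C(-1976) + ((-38 + j*O(19)) - 1*(-390162))) = √(1876 + ((-38 + 9*19²) - 1*(-390162))) = √(1876 + ((-38 + 9*361) + 390162)) = √(1876 + ((-38 + 3249) + 390162)) = √(1876 + (3211 + 390162)) = √(1876 + 393373) = √395249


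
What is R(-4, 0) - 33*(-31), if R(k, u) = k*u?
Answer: 1023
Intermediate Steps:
R(-4, 0) - 33*(-31) = -4*0 - 33*(-31) = 0 + 1023 = 1023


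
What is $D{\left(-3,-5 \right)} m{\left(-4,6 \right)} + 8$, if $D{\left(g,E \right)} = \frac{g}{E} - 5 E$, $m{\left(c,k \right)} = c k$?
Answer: $- \frac{3032}{5} \approx -606.4$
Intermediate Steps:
$D{\left(g,E \right)} = - 5 E + \frac{g}{E}$ ($D{\left(g,E \right)} = \frac{g}{E} - 5 E = - 5 E + \frac{g}{E}$)
$D{\left(-3,-5 \right)} m{\left(-4,6 \right)} + 8 = \left(\left(-5\right) \left(-5\right) - \frac{3}{-5}\right) \left(\left(-4\right) 6\right) + 8 = \left(25 - - \frac{3}{5}\right) \left(-24\right) + 8 = \left(25 + \frac{3}{5}\right) \left(-24\right) + 8 = \frac{128}{5} \left(-24\right) + 8 = - \frac{3072}{5} + 8 = - \frac{3032}{5}$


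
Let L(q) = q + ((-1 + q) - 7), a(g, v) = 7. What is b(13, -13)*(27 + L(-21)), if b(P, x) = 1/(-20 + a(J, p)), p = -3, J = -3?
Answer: 23/13 ≈ 1.7692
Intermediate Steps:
b(P, x) = -1/13 (b(P, x) = 1/(-20 + 7) = 1/(-13) = -1/13)
L(q) = -8 + 2*q (L(q) = q + (-8 + q) = -8 + 2*q)
b(13, -13)*(27 + L(-21)) = -(27 + (-8 + 2*(-21)))/13 = -(27 + (-8 - 42))/13 = -(27 - 50)/13 = -1/13*(-23) = 23/13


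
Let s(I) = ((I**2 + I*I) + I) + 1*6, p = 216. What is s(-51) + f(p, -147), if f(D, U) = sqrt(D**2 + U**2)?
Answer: 5157 + 3*sqrt(7585) ≈ 5418.3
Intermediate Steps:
s(I) = 6 + I + 2*I**2 (s(I) = ((I**2 + I**2) + I) + 6 = (2*I**2 + I) + 6 = (I + 2*I**2) + 6 = 6 + I + 2*I**2)
s(-51) + f(p, -147) = (6 - 51 + 2*(-51)**2) + sqrt(216**2 + (-147)**2) = (6 - 51 + 2*2601) + sqrt(46656 + 21609) = (6 - 51 + 5202) + sqrt(68265) = 5157 + 3*sqrt(7585)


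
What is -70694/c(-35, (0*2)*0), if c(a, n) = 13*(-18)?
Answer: 2719/9 ≈ 302.11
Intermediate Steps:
c(a, n) = -234
-70694/c(-35, (0*2)*0) = -70694/(-234) = -70694*(-1/234) = 2719/9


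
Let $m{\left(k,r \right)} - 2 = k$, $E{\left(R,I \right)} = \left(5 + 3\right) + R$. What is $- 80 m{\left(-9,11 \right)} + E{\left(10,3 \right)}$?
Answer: $578$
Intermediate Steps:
$E{\left(R,I \right)} = 8 + R$
$m{\left(k,r \right)} = 2 + k$
$- 80 m{\left(-9,11 \right)} + E{\left(10,3 \right)} = - 80 \left(2 - 9\right) + \left(8 + 10\right) = \left(-80\right) \left(-7\right) + 18 = 560 + 18 = 578$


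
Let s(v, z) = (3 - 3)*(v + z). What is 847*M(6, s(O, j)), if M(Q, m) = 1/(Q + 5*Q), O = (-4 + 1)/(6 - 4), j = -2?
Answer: 847/36 ≈ 23.528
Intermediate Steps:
O = -3/2 ≈ -1.5000
s(v, z) = 0 (s(v, z) = 0*(v + z) = 0)
M(Q, m) = 1/(6*Q)
847*M(6, s(O, j)) = 847*((1/6)/6) = 847*((1/6)*(1/6)) = 847*(1/36) = 847/36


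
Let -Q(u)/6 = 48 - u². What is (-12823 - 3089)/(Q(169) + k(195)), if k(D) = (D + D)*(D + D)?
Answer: -2652/53863 ≈ -0.049236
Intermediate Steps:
Q(u) = -288 + 6*u² (Q(u) = -6*(48 - u²) = -288 + 6*u²)
k(D) = 4*D² (k(D) = (2*D)*(2*D) = 4*D²)
(-12823 - 3089)/(Q(169) + k(195)) = (-12823 - 3089)/((-288 + 6*169²) + 4*195²) = -15912/((-288 + 6*28561) + 4*38025) = -15912/((-288 + 171366) + 152100) = -15912/(171078 + 152100) = -15912/323178 = -15912*1/323178 = -2652/53863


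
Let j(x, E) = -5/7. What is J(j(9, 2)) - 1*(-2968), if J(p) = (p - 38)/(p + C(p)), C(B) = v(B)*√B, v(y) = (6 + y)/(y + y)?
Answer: 29953444/10083 - 20054*I*√35/10083 ≈ 2970.7 - 11.766*I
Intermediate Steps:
j(x, E) = -5/7 (j(x, E) = -5*⅐ = -5/7)
v(y) = (6 + y)/(2*y) (v(y) = (6 + y)/((2*y)) = (6 + y)*(1/(2*y)) = (6 + y)/(2*y))
C(B) = (6 + B)/(2*√B) (C(B) = ((6 + B)/(2*B))*√B = (6 + B)/(2*√B))
J(p) = (-38 + p)/(p + (6 + p)/(2*√p)) (J(p) = (p - 38)/(p + (6 + p)/(2*√p)) = (-38 + p)/(p + (6 + p)/(2*√p)))
J(j(9, 2)) - 1*(-2968) = 2*√(-5/7)*(-38 - 5/7)/(6 - 5/7 + 2*(-5/7)^(3/2)) - 1*(-2968) = 2*(I*√35/7)*(-271/7)/(6 - 5/7 + 2*(-5*I*√35/49)) + 2968 = 2*(I*√35/7)*(-271/7)/(6 - 5/7 - 10*I*√35/49) + 2968 = 2*(I*√35/7)*(-271/7)/(37/7 - 10*I*√35/49) + 2968 = -542*I*√35/(49*(37/7 - 10*I*√35/49)) + 2968 = 2968 - 542*I*√35/(49*(37/7 - 10*I*√35/49))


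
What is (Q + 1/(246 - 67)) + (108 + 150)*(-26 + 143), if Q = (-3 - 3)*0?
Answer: 5403295/179 ≈ 30186.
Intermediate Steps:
Q = 0 (Q = -6*0 = 0)
(Q + 1/(246 - 67)) + (108 + 150)*(-26 + 143) = (0 + 1/(246 - 67)) + (108 + 150)*(-26 + 143) = (0 + 1/179) + 258*117 = (0 + 1/179) + 30186 = 1/179 + 30186 = 5403295/179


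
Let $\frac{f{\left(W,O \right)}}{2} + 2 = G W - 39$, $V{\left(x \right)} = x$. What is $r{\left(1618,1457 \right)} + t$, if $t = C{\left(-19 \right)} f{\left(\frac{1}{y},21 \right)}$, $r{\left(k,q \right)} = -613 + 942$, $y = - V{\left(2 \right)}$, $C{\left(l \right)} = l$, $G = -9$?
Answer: $1716$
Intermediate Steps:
$y = -2$ ($y = \left(-1\right) 2 = -2$)
$f{\left(W,O \right)} = -82 - 18 W$ ($f{\left(W,O \right)} = -4 + 2 \left(- 9 W - 39\right) = -4 + 2 \left(-39 - 9 W\right) = -4 - \left(78 + 18 W\right) = -82 - 18 W$)
$r{\left(k,q \right)} = 329$
$t = 1387$ ($t = - 19 \left(-82 - \frac{18}{-2}\right) = - 19 \left(-82 - -9\right) = - 19 \left(-82 + 9\right) = \left(-19\right) \left(-73\right) = 1387$)
$r{\left(1618,1457 \right)} + t = 329 + 1387 = 1716$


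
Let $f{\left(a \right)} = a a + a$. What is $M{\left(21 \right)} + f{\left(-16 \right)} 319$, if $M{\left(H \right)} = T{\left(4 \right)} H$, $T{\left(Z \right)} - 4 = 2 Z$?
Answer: $76812$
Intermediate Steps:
$T{\left(Z \right)} = 4 + 2 Z$
$f{\left(a \right)} = a + a^{2}$ ($f{\left(a \right)} = a^{2} + a = a + a^{2}$)
$M{\left(H \right)} = 12 H$ ($M{\left(H \right)} = \left(4 + 2 \cdot 4\right) H = \left(4 + 8\right) H = 12 H$)
$M{\left(21 \right)} + f{\left(-16 \right)} 319 = 12 \cdot 21 + - 16 \left(1 - 16\right) 319 = 252 + \left(-16\right) \left(-15\right) 319 = 252 + 240 \cdot 319 = 252 + 76560 = 76812$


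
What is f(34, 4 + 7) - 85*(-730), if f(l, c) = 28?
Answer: 62078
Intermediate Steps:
f(34, 4 + 7) - 85*(-730) = 28 - 85*(-730) = 28 + 62050 = 62078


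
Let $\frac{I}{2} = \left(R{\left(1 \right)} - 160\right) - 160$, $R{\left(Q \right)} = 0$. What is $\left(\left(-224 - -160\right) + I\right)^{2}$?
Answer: $495616$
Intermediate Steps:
$I = -640$ ($I = 2 \left(\left(0 - 160\right) - 160\right) = 2 \left(-160 - 160\right) = 2 \left(-320\right) = -640$)
$\left(\left(-224 - -160\right) + I\right)^{2} = \left(\left(-224 - -160\right) - 640\right)^{2} = \left(\left(-224 + 160\right) - 640\right)^{2} = \left(-64 - 640\right)^{2} = \left(-704\right)^{2} = 495616$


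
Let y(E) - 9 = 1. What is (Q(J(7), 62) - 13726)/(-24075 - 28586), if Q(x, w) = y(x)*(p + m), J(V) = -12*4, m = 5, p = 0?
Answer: 13676/52661 ≈ 0.25970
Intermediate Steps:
y(E) = 10 (y(E) = 9 + 1 = 10)
J(V) = -48 (J(V) = -2*24 = -48)
Q(x, w) = 50 (Q(x, w) = 10*(0 + 5) = 10*5 = 50)
(Q(J(7), 62) - 13726)/(-24075 - 28586) = (50 - 13726)/(-24075 - 28586) = -13676/(-52661) = -13676*(-1/52661) = 13676/52661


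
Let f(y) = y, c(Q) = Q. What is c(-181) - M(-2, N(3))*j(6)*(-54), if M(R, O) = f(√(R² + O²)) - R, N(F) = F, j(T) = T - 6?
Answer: -181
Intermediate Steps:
j(T) = -6 + T
M(R, O) = √(O² + R²) - R (M(R, O) = √(R² + O²) - R = √(O² + R²) - R)
c(-181) - M(-2, N(3))*j(6)*(-54) = -181 - (√(3² + (-2)²) - 1*(-2))*(-6 + 6)*(-54) = -181 - (√(9 + 4) + 2)*0*(-54) = -181 - (√13 + 2)*0*(-54) = -181 - (2 + √13)*0*(-54) = -181 - 0*(-54) = -181 - 1*0 = -181 + 0 = -181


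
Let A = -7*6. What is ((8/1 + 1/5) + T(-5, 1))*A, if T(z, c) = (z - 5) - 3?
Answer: 1008/5 ≈ 201.60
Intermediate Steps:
T(z, c) = -8 + z (T(z, c) = (-5 + z) - 3 = -8 + z)
A = -42
((8/1 + 1/5) + T(-5, 1))*A = ((8/1 + 1/5) + (-8 - 5))*(-42) = ((8*1 + 1*(⅕)) - 13)*(-42) = ((8 + ⅕) - 13)*(-42) = (41/5 - 13)*(-42) = -24/5*(-42) = 1008/5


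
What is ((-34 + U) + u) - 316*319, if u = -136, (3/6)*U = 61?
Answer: -100852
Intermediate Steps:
U = 122 (U = 2*61 = 122)
((-34 + U) + u) - 316*319 = ((-34 + 122) - 136) - 316*319 = (88 - 136) - 100804 = -48 - 100804 = -100852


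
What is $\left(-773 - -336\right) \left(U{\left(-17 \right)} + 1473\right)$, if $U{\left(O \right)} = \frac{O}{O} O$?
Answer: $-636272$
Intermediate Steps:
$U{\left(O \right)} = O$ ($U{\left(O \right)} = 1 O = O$)
$\left(-773 - -336\right) \left(U{\left(-17 \right)} + 1473\right) = \left(-773 - -336\right) \left(-17 + 1473\right) = \left(-773 + 336\right) 1456 = \left(-437\right) 1456 = -636272$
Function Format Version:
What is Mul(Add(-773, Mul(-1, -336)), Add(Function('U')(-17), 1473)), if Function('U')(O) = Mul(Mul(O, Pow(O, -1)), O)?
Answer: -636272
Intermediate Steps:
Function('U')(O) = O (Function('U')(O) = Mul(1, O) = O)
Mul(Add(-773, Mul(-1, -336)), Add(Function('U')(-17), 1473)) = Mul(Add(-773, Mul(-1, -336)), Add(-17, 1473)) = Mul(Add(-773, 336), 1456) = Mul(-437, 1456) = -636272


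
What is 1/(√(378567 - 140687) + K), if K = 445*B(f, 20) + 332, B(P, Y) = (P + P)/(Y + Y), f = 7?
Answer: 7804/321 - 32*√59470/321 ≈ 0.0010251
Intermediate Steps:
B(P, Y) = P/Y (B(P, Y) = (2*P)/((2*Y)) = (2*P)*(1/(2*Y)) = P/Y)
K = 1951/4 (K = 445*(7/20) + 332 = 623/4 + 332 = 1951/4 ≈ 487.75)
1/(√(378567 - 140687) + K) = 1/(√(378567 - 140687) + 1951/4) = 1/(√237880 + 1951/4) = 1/(2*√59470 + 1951/4) = 1/(1951/4 + 2*√59470)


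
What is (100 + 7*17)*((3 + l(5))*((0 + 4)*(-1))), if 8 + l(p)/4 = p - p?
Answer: 25404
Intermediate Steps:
l(p) = -32 (l(p) = -32 + 4*(p - p) = -32 + 4*0 = -32 + 0 = -32)
(100 + 7*17)*((3 + l(5))*((0 + 4)*(-1))) = (100 + 7*17)*((3 - 32)*((0 + 4)*(-1))) = (100 + 119)*(-116*(-1)) = 219*(-29*(-4)) = 219*116 = 25404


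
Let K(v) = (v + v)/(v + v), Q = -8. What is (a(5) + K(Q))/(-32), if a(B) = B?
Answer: -3/16 ≈ -0.18750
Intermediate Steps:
K(v) = 1 (K(v) = (2*v)/((2*v)) = (2*v)*(1/(2*v)) = 1)
(a(5) + K(Q))/(-32) = (5 + 1)/(-32) = 6*(-1/32) = -3/16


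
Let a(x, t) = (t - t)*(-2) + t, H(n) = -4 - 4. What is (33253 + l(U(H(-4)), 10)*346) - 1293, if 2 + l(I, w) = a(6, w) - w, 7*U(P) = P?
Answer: 31268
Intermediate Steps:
H(n) = -8
U(P) = P/7
a(x, t) = t (a(x, t) = 0*(-2) + t = 0 + t = t)
l(I, w) = -2 (l(I, w) = -2 + (w - w) = -2 + 0 = -2)
(33253 + l(U(H(-4)), 10)*346) - 1293 = (33253 - 2*346) - 1293 = (33253 - 692) - 1293 = 32561 - 1293 = 31268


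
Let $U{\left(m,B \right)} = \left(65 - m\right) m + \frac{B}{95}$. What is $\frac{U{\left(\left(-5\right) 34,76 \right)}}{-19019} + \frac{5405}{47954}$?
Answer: $\frac{10092608159}{4560185630} \approx 2.2132$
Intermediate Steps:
$U{\left(m,B \right)} = \frac{B}{95} + m \left(65 - m\right)$ ($U{\left(m,B \right)} = m \left(65 - m\right) + B \frac{1}{95} = m \left(65 - m\right) + \frac{B}{95} = \frac{B}{95} + m \left(65 - m\right)$)
$\frac{U{\left(\left(-5\right) 34,76 \right)}}{-19019} + \frac{5405}{47954} = \frac{- \left(\left(-5\right) 34\right)^{2} + 65 \left(\left(-5\right) 34\right) + \frac{1}{95} \cdot 76}{-19019} + \frac{5405}{47954} = \left(- \left(-170\right)^{2} + 65 \left(-170\right) + \frac{4}{5}\right) \left(- \frac{1}{19019}\right) + 5405 \cdot \frac{1}{47954} = \left(\left(-1\right) 28900 - 11050 + \frac{4}{5}\right) \left(- \frac{1}{19019}\right) + \frac{5405}{47954} = \left(-28900 - 11050 + \frac{4}{5}\right) \left(- \frac{1}{19019}\right) + \frac{5405}{47954} = \left(- \frac{199746}{5}\right) \left(- \frac{1}{19019}\right) + \frac{5405}{47954} = \frac{199746}{95095} + \frac{5405}{47954} = \frac{10092608159}{4560185630}$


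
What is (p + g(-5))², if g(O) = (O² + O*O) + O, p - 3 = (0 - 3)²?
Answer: 3249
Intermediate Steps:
p = 12 (p = 3 + (0 - 3)² = 3 + (-3)² = 3 + 9 = 12)
g(O) = O + 2*O² (g(O) = (O² + O²) + O = 2*O² + O = O + 2*O²)
(p + g(-5))² = (12 - 5*(1 + 2*(-5)))² = (12 - 5*(1 - 10))² = (12 - 5*(-9))² = (12 + 45)² = 57² = 3249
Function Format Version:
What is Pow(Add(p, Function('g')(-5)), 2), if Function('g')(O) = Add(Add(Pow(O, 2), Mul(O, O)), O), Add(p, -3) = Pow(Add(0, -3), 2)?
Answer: 3249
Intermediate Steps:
p = 12 (p = Add(3, Pow(Add(0, -3), 2)) = Add(3, Pow(-3, 2)) = Add(3, 9) = 12)
Function('g')(O) = Add(O, Mul(2, Pow(O, 2))) (Function('g')(O) = Add(Add(Pow(O, 2), Pow(O, 2)), O) = Add(Mul(2, Pow(O, 2)), O) = Add(O, Mul(2, Pow(O, 2))))
Pow(Add(p, Function('g')(-5)), 2) = Pow(Add(12, Mul(-5, Add(1, Mul(2, -5)))), 2) = Pow(Add(12, Mul(-5, Add(1, -10))), 2) = Pow(Add(12, Mul(-5, -9)), 2) = Pow(Add(12, 45), 2) = Pow(57, 2) = 3249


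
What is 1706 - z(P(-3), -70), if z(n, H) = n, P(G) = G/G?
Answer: 1705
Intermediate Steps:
P(G) = 1
1706 - z(P(-3), -70) = 1706 - 1*1 = 1706 - 1 = 1705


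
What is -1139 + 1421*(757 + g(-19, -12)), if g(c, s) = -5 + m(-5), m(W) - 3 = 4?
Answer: 1077400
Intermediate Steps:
m(W) = 7 (m(W) = 3 + 4 = 7)
g(c, s) = 2 (g(c, s) = -5 + 7 = 2)
-1139 + 1421*(757 + g(-19, -12)) = -1139 + 1421*(757 + 2) = -1139 + 1421*759 = -1139 + 1078539 = 1077400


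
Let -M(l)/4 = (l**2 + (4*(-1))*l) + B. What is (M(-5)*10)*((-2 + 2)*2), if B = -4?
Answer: 0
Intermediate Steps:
M(l) = 16 - 4*l**2 + 16*l (M(l) = -4*((l**2 + (4*(-1))*l) - 4) = -4*((l**2 - 4*l) - 4) = -4*(-4 + l**2 - 4*l) = 16 - 4*l**2 + 16*l)
(M(-5)*10)*((-2 + 2)*2) = ((16 - 4*(-5)**2 + 16*(-5))*10)*((-2 + 2)*2) = ((16 - 4*25 - 80)*10)*(0*2) = ((16 - 100 - 80)*10)*0 = -164*10*0 = -1640*0 = 0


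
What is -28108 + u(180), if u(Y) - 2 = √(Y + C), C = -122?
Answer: -28106 + √58 ≈ -28098.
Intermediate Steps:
u(Y) = 2 + √(-122 + Y) (u(Y) = 2 + √(Y - 122) = 2 + √(-122 + Y))
-28108 + u(180) = -28108 + (2 + √(-122 + 180)) = -28108 + (2 + √58) = -28106 + √58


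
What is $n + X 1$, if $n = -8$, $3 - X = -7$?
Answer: $2$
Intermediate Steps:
$X = 10$ ($X = 3 - -7 = 3 + 7 = 10$)
$n + X 1 = -8 + 10 \cdot 1 = -8 + 10 = 2$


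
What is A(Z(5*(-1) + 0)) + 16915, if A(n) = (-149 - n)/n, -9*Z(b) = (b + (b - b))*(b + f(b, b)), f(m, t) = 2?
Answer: 85017/5 ≈ 17003.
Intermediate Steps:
Z(b) = -b*(2 + b)/9 (Z(b) = -(b + (b - b))*(b + 2)/9 = -(b + 0)*(2 + b)/9 = -b*(2 + b)/9)
A(n) = (-149 - n)/n
A(Z(5*(-1) + 0)) + 16915 = (-149 - (-1)*(5*(-1) + 0)*(2 + (5*(-1) + 0))/9)/((-(5*(-1) + 0)*(2 + (5*(-1) + 0))/9)) + 16915 = (-149 - (-1)*(-5 + 0)*(2 + (-5 + 0))/9)/((-(-5 + 0)*(2 + (-5 + 0))/9)) + 16915 = (-149 - (-1)*(-5)*(2 - 5)/9)/((-⅑*(-5)*(2 - 5))) + 16915 = (-149 - (-1)*(-5)*(-3)/9)/((-⅑*(-5)*(-3))) + 16915 = (-149 - 1*(-5/3))/(-5/3) + 16915 = -3*(-149 + 5/3)/5 + 16915 = -⅗*(-442/3) + 16915 = 442/5 + 16915 = 85017/5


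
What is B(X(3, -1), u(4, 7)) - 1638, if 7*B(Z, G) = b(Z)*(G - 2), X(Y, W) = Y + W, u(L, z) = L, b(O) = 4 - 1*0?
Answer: -11458/7 ≈ -1636.9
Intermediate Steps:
b(O) = 4 (b(O) = 4 + 0 = 4)
X(Y, W) = W + Y
B(Z, G) = -8/7 + 4*G/7 (B(Z, G) = (4*(G - 2))/7 = (4*(-2 + G))/7 = (-8 + 4*G)/7 = -8/7 + 4*G/7)
B(X(3, -1), u(4, 7)) - 1638 = (-8/7 + (4/7)*4) - 1638 = (-8/7 + 16/7) - 1638 = 8/7 - 1638 = -11458/7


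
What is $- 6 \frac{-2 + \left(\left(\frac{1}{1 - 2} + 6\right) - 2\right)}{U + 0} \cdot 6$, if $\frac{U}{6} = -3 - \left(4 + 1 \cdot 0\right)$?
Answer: $\frac{6}{7} \approx 0.85714$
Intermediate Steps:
$U = -42$ ($U = 6 \left(-3 - \left(4 + 1 \cdot 0\right)\right) = 6 \left(-3 - 4\right) = 6 \left(-7\right) = -42$)
$- 6 \frac{-2 + \left(\left(\frac{1}{1 - 2} + 6\right) - 2\right)}{U + 0} \cdot 6 = - 6 \frac{-2 + \left(\left(\frac{1}{1 - 2} + 6\right) - 2\right)}{-42 + 0} \cdot 6 = - 6 \frac{-2 + \left(\left(\frac{1}{-1} + 6\right) - 2\right)}{-42} \cdot 6 = - 6 \left(-2 + \left(\left(-1 + 6\right) - 2\right)\right) \left(- \frac{1}{42}\right) 6 = - 6 \left(-2 + \left(5 - 2\right)\right) \left(- \frac{1}{42}\right) 6 = - 6 \left(-2 + 3\right) \left(- \frac{1}{42}\right) 6 = - 6 \cdot 1 \left(- \frac{1}{42}\right) 6 = \left(-6\right) \left(- \frac{1}{42}\right) 6 = \frac{1}{7} \cdot 6 = \frac{6}{7}$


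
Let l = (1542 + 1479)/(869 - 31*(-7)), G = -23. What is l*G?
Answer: -23161/362 ≈ -63.981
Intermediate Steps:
l = 1007/362 (l = 3021/(869 + 217) = 3021/1086 = 3021*(1/1086) = 1007/362 ≈ 2.7818)
l*G = (1007/362)*(-23) = -23161/362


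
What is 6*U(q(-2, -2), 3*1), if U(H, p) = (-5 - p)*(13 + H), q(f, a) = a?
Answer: -528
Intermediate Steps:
6*U(q(-2, -2), 3*1) = 6*(-65 - 39 - 5*(-2) - 1*(-2)*3*1) = 6*(-65 - 13*3 + 10 - 1*(-2)*3) = 6*(-65 - 39 + 10 + 6) = 6*(-88) = -528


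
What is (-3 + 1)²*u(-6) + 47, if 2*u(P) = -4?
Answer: 39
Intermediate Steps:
u(P) = -2 (u(P) = (½)*(-4) = -2)
(-3 + 1)²*u(-6) + 47 = (-3 + 1)²*(-2) + 47 = (-2)²*(-2) + 47 = 4*(-2) + 47 = -8 + 47 = 39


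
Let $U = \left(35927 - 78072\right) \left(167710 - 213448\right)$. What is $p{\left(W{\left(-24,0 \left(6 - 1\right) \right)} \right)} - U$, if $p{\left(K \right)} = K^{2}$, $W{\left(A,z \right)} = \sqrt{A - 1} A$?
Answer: $-1927642410$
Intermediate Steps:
$U = 1927628010$ ($U = \left(-42145\right) \left(-45738\right) = 1927628010$)
$W{\left(A,z \right)} = A \sqrt{-1 + A}$ ($W{\left(A,z \right)} = \sqrt{-1 + A} A = A \sqrt{-1 + A}$)
$p{\left(W{\left(-24,0 \left(6 - 1\right) \right)} \right)} - U = \left(- 24 \sqrt{-1 - 24}\right)^{2} - 1927628010 = \left(- 24 \sqrt{-25}\right)^{2} - 1927628010 = \left(- 24 \cdot 5 i\right)^{2} - 1927628010 = \left(- 120 i\right)^{2} - 1927628010 = -14400 - 1927628010 = -1927642410$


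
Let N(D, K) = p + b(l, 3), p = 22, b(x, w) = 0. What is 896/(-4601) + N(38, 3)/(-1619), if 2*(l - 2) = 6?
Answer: -1551846/7449019 ≈ -0.20833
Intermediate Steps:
l = 5 (l = 2 + (1/2)*6 = 2 + 3 = 5)
N(D, K) = 22 (N(D, K) = 22 + 0 = 22)
896/(-4601) + N(38, 3)/(-1619) = 896/(-4601) + 22/(-1619) = 896*(-1/4601) + 22*(-1/1619) = -896/4601 - 22/1619 = -1551846/7449019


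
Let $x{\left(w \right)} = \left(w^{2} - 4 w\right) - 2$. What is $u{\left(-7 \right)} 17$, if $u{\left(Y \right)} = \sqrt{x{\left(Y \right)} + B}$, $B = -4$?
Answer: $17 \sqrt{71} \approx 143.24$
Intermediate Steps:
$x{\left(w \right)} = -2 + w^{2} - 4 w$
$u{\left(Y \right)} = \sqrt{-6 + Y^{2} - 4 Y}$ ($u{\left(Y \right)} = \sqrt{\left(-2 + Y^{2} - 4 Y\right) - 4} = \sqrt{-6 + Y^{2} - 4 Y}$)
$u{\left(-7 \right)} 17 = \sqrt{-6 + \left(-7\right)^{2} - -28} \cdot 17 = \sqrt{-6 + 49 + 28} \cdot 17 = \sqrt{71} \cdot 17 = 17 \sqrt{71}$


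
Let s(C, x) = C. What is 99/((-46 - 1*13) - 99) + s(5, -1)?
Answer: 691/158 ≈ 4.3734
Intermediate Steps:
99/((-46 - 1*13) - 99) + s(5, -1) = 99/((-46 - 1*13) - 99) + 5 = 99/((-46 - 13) - 99) + 5 = 99/(-59 - 99) + 5 = 99/(-158) + 5 = 99*(-1/158) + 5 = -99/158 + 5 = 691/158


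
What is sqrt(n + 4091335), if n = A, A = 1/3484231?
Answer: sqrt(49668257275627891166)/3484231 ≈ 2022.7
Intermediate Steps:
A = 1/3484231 ≈ 2.8701e-7
n = 1/3484231 ≈ 2.8701e-7
sqrt(n + 4091335) = sqrt(1/3484231 + 4091335) = sqrt(14255156238386/3484231) = sqrt(49668257275627891166)/3484231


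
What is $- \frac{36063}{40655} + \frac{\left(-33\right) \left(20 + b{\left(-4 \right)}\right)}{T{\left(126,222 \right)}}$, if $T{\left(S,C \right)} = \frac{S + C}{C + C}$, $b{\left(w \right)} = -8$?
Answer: $- \frac{596722887}{1178995} \approx -506.13$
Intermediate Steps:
$T{\left(S,C \right)} = \frac{C + S}{2 C}$
$- \frac{36063}{40655} + \frac{\left(-33\right) \left(20 + b{\left(-4 \right)}\right)}{T{\left(126,222 \right)}} = - \frac{36063}{40655} + \frac{\left(-33\right) \left(20 - 8\right)}{\frac{1}{2} \cdot \frac{1}{222} \left(222 + 126\right)} = \left(-36063\right) \frac{1}{40655} + \frac{\left(-33\right) 12}{\frac{1}{2} \cdot \frac{1}{222} \cdot 348} = - \frac{36063}{40655} - \frac{396}{\frac{29}{37}} = - \frac{36063}{40655} - \frac{14652}{29} = - \frac{596722887}{1178995}$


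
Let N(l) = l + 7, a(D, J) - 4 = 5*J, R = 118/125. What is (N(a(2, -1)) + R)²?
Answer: 753424/15625 ≈ 48.219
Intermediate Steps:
R = 118/125 (R = 118*(1/125) = 118/125 ≈ 0.94400)
a(D, J) = 4 + 5*J
N(l) = 7 + l
(N(a(2, -1)) + R)² = ((7 + (4 + 5*(-1))) + 118/125)² = ((7 + (4 - 5)) + 118/125)² = ((7 - 1) + 118/125)² = (6 + 118/125)² = (868/125)² = 753424/15625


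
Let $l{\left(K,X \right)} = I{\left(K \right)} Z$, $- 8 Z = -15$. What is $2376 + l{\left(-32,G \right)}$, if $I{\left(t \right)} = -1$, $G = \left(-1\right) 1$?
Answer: $\frac{18993}{8} \approx 2374.1$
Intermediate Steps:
$Z = \frac{15}{8}$ ($Z = \left(- \frac{1}{8}\right) \left(-15\right) = \frac{15}{8} \approx 1.875$)
$G = -1$
$l{\left(K,X \right)} = - \frac{15}{8}$ ($l{\left(K,X \right)} = \left(-1\right) \frac{15}{8} = - \frac{15}{8}$)
$2376 + l{\left(-32,G \right)} = 2376 - \frac{15}{8} = \frac{18993}{8}$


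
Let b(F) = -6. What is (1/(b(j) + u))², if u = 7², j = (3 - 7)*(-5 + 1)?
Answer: 1/1849 ≈ 0.00054083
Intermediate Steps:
j = 16 (j = -4*(-4) = 16)
u = 49
(1/(b(j) + u))² = (1/(-6 + 49))² = (1/43)² = 1/1849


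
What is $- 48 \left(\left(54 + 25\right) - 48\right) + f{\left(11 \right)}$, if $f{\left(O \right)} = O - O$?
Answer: $-1488$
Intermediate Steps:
$f{\left(O \right)} = 0$
$- 48 \left(\left(54 + 25\right) - 48\right) + f{\left(11 \right)} = - 48 \left(\left(54 + 25\right) - 48\right) + 0 = - 48 \left(79 - 48\right) + 0 = \left(-48\right) 31 + 0 = -1488 + 0 = -1488$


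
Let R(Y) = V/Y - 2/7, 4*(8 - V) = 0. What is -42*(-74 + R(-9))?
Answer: 9472/3 ≈ 3157.3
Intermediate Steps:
V = 8 (V = 8 - 1/4*0 = 8 + 0 = 8)
R(Y) = -2/7 + 8/Y (R(Y) = 8/Y - 2/7 = -2/7 + 8/Y)
-42*(-74 + R(-9)) = -42*(-74 + (-2/7 + 8/(-9))) = -42*(-74 + (-2/7 + 8*(-1/9))) = -42*(-74 + (-2/7 - 8/9)) = -42*(-74 - 74/63) = -42*(-4736/63) = 9472/3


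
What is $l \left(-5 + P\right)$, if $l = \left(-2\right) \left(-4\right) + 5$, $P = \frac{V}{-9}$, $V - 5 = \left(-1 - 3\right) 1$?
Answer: $- \frac{598}{9} \approx -66.444$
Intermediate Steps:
$V = 1$ ($V = 5 + \left(-1 - 3\right) 1 = 5 - 4 = 1$)
$P = - \frac{1}{9}$ ($P = 1 \frac{1}{-9} = 1 \left(- \frac{1}{9}\right) = - \frac{1}{9} \approx -0.11111$)
$l = 13$ ($l = 8 + 5 = 13$)
$l \left(-5 + P\right) = 13 \left(-5 - \frac{1}{9}\right) = 13 \left(- \frac{46}{9}\right) = - \frac{598}{9}$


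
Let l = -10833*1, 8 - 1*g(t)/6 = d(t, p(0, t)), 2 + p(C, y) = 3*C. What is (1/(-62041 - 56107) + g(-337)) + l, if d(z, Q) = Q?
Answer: -1272808405/118148 ≈ -10773.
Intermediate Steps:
p(C, y) = -2 + 3*C
g(t) = 60 (g(t) = 48 - 6*(-2 + 3*0) = 48 - 6*(-2 + 0) = 48 - 6*(-2) = 48 + 12 = 60)
l = -10833
(1/(-62041 - 56107) + g(-337)) + l = (1/(-62041 - 56107) + 60) - 10833 = (1/(-118148) + 60) - 10833 = (-1/118148 + 60) - 10833 = 7088879/118148 - 10833 = -1272808405/118148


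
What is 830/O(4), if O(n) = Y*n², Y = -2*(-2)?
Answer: 415/32 ≈ 12.969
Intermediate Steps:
Y = 4
O(n) = 4*n²
830/O(4) = 830/((4*4²)) = 830/((4*16)) = 830/64 = 830*(1/64) = 415/32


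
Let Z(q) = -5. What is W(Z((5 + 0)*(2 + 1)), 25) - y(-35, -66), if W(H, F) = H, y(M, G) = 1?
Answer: -6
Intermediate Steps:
W(Z((5 + 0)*(2 + 1)), 25) - y(-35, -66) = -5 - 1*1 = -5 - 1 = -6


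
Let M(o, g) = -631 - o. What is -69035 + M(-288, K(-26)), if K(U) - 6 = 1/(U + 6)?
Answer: -69378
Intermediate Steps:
K(U) = 6 + 1/(6 + U) (K(U) = 6 + 1/(U + 6) = 6 + 1/(6 + U))
-69035 + M(-288, K(-26)) = -69035 + (-631 - 1*(-288)) = -69035 + (-631 + 288) = -69035 - 343 = -69378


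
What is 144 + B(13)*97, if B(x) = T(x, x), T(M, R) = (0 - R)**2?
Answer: 16537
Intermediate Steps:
T(M, R) = R**2 (T(M, R) = (-R)**2 = R**2)
B(x) = x**2
144 + B(13)*97 = 144 + 13**2*97 = 144 + 169*97 = 144 + 16393 = 16537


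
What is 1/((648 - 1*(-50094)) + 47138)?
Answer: 1/97880 ≈ 1.0217e-5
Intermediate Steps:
1/((648 - 1*(-50094)) + 47138) = 1/((648 + 50094) + 47138) = 1/(50742 + 47138) = 1/97880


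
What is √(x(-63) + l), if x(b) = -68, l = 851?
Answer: 3*√87 ≈ 27.982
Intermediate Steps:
√(x(-63) + l) = √(-68 + 851) = √783 = 3*√87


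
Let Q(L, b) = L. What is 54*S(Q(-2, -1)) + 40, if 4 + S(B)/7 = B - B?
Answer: -1472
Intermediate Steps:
S(B) = -28 (S(B) = -28 + 7*(B - B) = -28 + 7*0 = -28 + 0 = -28)
54*S(Q(-2, -1)) + 40 = 54*(-28) + 40 = -1512 + 40 = -1472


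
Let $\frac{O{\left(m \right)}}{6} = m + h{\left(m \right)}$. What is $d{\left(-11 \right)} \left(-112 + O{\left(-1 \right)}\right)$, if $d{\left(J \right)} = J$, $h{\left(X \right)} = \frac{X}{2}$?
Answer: $1331$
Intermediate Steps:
$h{\left(X \right)} = \frac{X}{2}$ ($h{\left(X \right)} = X \frac{1}{2} = \frac{X}{2}$)
$O{\left(m \right)} = 9 m$ ($O{\left(m \right)} = 6 \left(m + \frac{m}{2}\right) = 6 \frac{3 m}{2} = 9 m$)
$d{\left(-11 \right)} \left(-112 + O{\left(-1 \right)}\right) = - 11 \left(-112 + 9 \left(-1\right)\right) = - 11 \left(-112 - 9\right) = \left(-11\right) \left(-121\right) = 1331$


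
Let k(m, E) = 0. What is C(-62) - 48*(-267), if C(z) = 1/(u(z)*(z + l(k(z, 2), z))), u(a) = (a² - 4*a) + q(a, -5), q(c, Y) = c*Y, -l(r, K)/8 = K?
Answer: 24484557889/1910468 ≈ 12816.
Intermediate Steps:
l(r, K) = -8*K
q(c, Y) = Y*c
u(a) = a² - 9*a (u(a) = (a² - 4*a) - 5*a = a² - 9*a)
C(z) = -1/(7*z²*(-9 + z)) (C(z) = 1/((z*(-9 + z))*(z - 8*z)) = 1/((z*(-9 + z))*(-7*z)) = 1/(-7*z²*(-9 + z)) = -1/(7*z²*(-9 + z)))
C(-62) - 48*(-267) = -⅐/((-62)²*(-9 - 62)) - 48*(-267) = -⅐*1/3844/(-71) + 12816 = -⅐*1/3844*(-1/71) + 12816 = 1/1910468 + 12816 = 24484557889/1910468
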